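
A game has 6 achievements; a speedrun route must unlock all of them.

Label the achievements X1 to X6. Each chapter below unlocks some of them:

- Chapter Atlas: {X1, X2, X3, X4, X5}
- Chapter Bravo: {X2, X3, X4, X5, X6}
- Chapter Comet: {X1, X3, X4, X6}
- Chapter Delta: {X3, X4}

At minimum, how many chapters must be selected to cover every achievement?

Take {Bravo, Comet}. Their union is {X1, X2, X3, X4, X5, X6}, which is all 6 achievements.
No single chapter has all 6 achievements (the largest, Atlas, has 5), so 2 is optimal.

2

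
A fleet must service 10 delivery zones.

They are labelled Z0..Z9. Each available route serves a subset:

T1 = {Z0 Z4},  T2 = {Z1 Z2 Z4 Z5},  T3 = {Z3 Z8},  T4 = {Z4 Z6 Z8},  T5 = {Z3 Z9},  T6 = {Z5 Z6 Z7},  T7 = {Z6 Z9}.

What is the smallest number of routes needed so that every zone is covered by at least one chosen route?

5

T1 and T2 and T3 and T5 and T6 together: T1 ∪ T2 ∪ T3 ∪ T5 ∪ T6 = {Z0, Z1, Z2, Z3, Z4, Z5, Z6, Z7, Z8, Z9} — every zone is covered.
No 4 of the 7 routes cover everything (all 35 combinations miss at least one zone), so 5 is optimal.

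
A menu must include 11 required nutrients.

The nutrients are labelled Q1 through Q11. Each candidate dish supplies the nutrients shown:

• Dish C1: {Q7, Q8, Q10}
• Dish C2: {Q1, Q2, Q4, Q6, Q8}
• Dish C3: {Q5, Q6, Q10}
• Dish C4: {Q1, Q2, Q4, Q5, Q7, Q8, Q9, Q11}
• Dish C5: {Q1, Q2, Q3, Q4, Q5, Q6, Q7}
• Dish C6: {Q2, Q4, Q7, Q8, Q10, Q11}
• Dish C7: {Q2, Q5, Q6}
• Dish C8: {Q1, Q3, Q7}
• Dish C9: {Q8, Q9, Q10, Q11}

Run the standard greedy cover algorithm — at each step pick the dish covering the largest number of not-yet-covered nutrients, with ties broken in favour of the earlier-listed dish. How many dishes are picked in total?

Greedy: pick C4 (covers 8 new) → pick C3 (covers 2 new) → pick C5 (covers 1 new). Total picks: 3.
(The true minimum cover uses only 2 dishes, so greedy is not optimal here.)

3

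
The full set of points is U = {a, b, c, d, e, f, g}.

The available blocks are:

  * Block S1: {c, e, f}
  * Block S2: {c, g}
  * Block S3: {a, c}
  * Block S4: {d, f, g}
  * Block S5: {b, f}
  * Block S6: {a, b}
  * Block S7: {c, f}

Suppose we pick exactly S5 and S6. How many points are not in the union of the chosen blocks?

Union of S5, S6 = {a, b, f}.
Not covered: c, d, e, g — 4 points.

4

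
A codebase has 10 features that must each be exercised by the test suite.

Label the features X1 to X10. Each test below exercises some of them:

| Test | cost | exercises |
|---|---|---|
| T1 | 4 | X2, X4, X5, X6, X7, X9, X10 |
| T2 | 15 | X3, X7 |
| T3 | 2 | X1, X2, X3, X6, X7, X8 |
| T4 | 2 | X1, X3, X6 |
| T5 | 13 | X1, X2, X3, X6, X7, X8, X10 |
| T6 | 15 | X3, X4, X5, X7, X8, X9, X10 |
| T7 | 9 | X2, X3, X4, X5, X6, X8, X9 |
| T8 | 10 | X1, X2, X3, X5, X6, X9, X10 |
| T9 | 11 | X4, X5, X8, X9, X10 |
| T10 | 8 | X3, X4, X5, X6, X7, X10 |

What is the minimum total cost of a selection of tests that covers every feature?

T1, T3 together cover every feature (T1 ∪ T3 = {X1, X2, X3, X4, X5, X6, X7, X8, X9, X10}); total cost 4 + 2 = 6.
No covering selection has total cost below 6.

6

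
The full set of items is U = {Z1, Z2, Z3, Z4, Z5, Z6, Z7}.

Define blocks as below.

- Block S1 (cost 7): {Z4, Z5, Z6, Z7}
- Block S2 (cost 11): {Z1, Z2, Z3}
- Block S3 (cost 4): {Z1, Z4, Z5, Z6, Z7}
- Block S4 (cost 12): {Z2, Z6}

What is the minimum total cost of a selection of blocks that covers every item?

S2, S3 together cover every item (S2 ∪ S3 = {Z1, Z2, Z3, Z4, Z5, Z6, Z7}); total cost 11 + 4 = 15.
No covering selection has total cost below 15.

15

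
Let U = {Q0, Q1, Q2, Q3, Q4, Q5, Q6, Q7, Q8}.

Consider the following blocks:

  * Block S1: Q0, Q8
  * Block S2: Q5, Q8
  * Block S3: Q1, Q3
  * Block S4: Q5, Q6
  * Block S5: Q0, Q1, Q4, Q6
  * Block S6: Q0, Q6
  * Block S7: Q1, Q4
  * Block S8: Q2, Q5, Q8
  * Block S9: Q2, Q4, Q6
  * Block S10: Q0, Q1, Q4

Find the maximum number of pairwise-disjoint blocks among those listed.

3

S2, S3, S9 are pairwise disjoint (S2={Q5,Q8}; S3={Q1,Q3}; S9={Q2,Q4,Q6}).
Every remaining block overlaps one of these, and no 4 of the listed blocks are pairwise disjoint, so 3 is the maximum.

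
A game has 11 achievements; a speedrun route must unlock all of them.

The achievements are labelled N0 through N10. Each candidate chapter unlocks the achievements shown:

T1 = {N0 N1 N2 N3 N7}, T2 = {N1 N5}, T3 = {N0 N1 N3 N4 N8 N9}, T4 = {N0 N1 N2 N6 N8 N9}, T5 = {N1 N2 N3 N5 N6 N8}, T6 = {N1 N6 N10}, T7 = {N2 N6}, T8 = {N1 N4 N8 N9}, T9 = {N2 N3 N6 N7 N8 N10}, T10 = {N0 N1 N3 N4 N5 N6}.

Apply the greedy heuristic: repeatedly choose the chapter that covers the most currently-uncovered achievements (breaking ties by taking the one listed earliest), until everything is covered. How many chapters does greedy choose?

3

Greedy: pick T3 (covers 6 new) → pick T9 (covers 4 new) → pick T2 (covers 1 new). Total picks: 3.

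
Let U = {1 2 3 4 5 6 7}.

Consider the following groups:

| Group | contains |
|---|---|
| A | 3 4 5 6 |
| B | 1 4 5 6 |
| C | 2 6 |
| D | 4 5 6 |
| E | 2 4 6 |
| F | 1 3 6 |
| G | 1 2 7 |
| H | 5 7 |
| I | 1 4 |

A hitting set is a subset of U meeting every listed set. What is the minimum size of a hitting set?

Take T = {4, 6, 7}. Each listed group contains at least one of these, so T is a hitting set of size 3.
The groups C, H, I are pairwise disjoint, so any hitting set needs a separate element for each — at least 3. Hence 3 is optimal.

3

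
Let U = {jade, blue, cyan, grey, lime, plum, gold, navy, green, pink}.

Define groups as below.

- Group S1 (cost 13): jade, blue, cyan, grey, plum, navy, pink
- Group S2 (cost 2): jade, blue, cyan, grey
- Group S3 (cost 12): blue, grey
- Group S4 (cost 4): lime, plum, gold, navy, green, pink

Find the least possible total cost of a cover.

S2, S4 together cover every element (S2 ∪ S4 = {jade, blue, cyan, grey, lime, plum, gold, navy, green, pink}); total cost 2 + 4 = 6.
No covering selection has total cost below 6.

6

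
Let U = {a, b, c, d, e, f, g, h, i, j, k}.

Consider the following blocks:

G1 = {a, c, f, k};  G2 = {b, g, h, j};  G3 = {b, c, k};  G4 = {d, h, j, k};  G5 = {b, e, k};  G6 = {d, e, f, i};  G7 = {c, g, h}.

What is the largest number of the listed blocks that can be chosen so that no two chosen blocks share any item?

2

G6, G7 are pairwise disjoint (G6={d,e,f,i}; G7={c,g,h}).
Every remaining block overlaps one of these, and no 3 of the listed blocks are pairwise disjoint, so 2 is the maximum.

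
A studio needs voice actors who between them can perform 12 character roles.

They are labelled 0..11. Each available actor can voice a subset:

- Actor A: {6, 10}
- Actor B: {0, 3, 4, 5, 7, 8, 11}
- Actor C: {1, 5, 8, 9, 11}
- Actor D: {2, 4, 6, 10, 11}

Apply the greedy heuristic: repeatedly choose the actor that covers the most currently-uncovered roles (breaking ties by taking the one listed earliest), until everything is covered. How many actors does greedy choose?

Greedy: pick B (covers 7 new) → pick D (covers 3 new) → pick C (covers 2 new). Total picks: 3.

3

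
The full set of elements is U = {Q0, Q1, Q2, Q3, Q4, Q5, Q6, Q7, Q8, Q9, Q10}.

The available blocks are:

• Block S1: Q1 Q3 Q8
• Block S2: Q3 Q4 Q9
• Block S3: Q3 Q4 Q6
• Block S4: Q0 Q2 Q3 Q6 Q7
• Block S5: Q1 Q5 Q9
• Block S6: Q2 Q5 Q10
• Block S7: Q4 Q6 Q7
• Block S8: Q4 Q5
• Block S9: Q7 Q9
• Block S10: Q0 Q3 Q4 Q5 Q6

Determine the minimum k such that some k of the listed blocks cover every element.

4

S1 and S2 and S4 and S6 together: S1 ∪ S2 ∪ S4 ∪ S6 = {Q0, Q1, Q2, Q3, Q4, Q5, Q6, Q7, Q8, Q9, Q10} — every element is covered.
No 3 of the 10 blocks cover everything (all 120 combinations miss at least one element), so 4 is optimal.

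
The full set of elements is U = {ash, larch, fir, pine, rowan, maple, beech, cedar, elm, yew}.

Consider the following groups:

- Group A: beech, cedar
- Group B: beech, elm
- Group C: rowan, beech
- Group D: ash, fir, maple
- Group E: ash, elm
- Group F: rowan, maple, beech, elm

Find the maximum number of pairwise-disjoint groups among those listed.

2

B, D are pairwise disjoint (B={beech,elm}; D={ash,fir,maple}).
Every remaining group overlaps one of these, and no 3 of the listed groups are pairwise disjoint, so 2 is the maximum.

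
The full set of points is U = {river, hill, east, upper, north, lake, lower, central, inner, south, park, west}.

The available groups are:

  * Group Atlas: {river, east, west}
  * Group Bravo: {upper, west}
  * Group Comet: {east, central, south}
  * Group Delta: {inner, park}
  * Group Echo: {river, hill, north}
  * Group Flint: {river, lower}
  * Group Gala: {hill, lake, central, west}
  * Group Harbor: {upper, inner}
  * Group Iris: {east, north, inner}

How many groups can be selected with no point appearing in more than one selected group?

Bravo, Comet, Delta, Flint are pairwise disjoint (Bravo={upper,west}; Comet={east,central,south}; Delta={inner,park}; Flint={river,lower}).
Every remaining group overlaps one of these, and no 5 of the listed groups are pairwise disjoint, so 4 is the maximum.

4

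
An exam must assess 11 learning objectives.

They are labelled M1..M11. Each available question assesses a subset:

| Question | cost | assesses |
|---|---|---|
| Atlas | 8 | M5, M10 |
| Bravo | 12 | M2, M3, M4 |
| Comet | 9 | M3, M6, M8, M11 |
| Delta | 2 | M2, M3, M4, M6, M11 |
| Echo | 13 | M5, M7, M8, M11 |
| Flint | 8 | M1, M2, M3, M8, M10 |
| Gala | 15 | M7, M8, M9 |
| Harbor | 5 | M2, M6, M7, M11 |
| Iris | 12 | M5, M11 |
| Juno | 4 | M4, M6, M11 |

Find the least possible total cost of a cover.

Atlas, Delta, Flint, Gala together cover every objective (Atlas ∪ Delta ∪ Flint ∪ Gala = {M1, M2, M3, M4, M5, M6, M7, M8, M9, M10, M11}); total cost 8 + 2 + 8 + 15 = 33.
The greedy pick Delta, Flint, Harbor, Atlas, Gala costs 38; no covering selection beats 33.

33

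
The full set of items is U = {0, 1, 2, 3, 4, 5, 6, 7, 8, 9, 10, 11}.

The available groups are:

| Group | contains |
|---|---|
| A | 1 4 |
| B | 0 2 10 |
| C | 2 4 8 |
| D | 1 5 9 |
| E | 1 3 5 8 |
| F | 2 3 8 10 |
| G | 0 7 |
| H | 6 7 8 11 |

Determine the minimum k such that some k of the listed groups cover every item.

C and D and F and G and H together: C ∪ D ∪ F ∪ G ∪ H = {0, 1, 2, 3, 4, 5, 6, 7, 8, 9, 10, 11} — every item is covered.
No 4 of the 8 groups cover everything (all 70 combinations miss at least one item), so 5 is optimal.

5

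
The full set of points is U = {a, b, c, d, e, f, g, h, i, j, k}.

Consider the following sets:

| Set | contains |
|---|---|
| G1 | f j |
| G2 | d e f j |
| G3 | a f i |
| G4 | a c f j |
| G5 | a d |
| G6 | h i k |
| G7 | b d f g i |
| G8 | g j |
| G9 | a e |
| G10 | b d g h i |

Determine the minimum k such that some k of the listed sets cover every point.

4

G2 and G4 and G6 and G10 together: G2 ∪ G4 ∪ G6 ∪ G10 = {a, b, c, d, e, f, g, h, i, j, k} — every point is covered.
No 3 of the 10 sets cover everything (all 120 combinations miss at least one point), so 4 is optimal.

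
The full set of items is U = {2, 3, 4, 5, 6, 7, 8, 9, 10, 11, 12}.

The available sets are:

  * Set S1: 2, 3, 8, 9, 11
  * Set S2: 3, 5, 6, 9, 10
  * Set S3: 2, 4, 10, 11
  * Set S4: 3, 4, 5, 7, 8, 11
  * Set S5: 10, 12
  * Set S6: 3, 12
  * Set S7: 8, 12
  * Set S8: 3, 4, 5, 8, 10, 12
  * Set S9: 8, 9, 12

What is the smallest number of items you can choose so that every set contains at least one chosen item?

3

Take H = {9, 11, 12}. Each listed set contains at least one of these, so H is a hitting set of size 3.
No choice of 2 items meets every set, so 3 is the minimum.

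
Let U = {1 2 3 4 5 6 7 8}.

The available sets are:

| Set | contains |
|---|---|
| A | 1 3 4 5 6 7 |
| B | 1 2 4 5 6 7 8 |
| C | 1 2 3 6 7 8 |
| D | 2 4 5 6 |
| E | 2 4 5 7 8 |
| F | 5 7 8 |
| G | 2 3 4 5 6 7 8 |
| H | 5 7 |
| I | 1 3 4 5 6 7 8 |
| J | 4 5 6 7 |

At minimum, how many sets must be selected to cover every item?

2

G and I cover everything between them: the union {1, 2, 3, 4, 5, 6, 7, 8} is all of U.
No single set has all 8 items (the largest, B, has 7), so 2 is optimal.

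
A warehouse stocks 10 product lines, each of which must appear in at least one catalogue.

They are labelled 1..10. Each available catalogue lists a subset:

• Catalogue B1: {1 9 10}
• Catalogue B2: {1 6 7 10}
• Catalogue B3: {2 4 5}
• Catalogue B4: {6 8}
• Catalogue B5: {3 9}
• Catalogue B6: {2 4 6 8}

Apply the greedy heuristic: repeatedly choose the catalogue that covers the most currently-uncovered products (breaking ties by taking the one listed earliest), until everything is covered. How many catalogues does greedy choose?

4

Greedy: pick B2 (covers 4 new) → pick B3 (covers 3 new) → pick B5 (covers 2 new) → pick B4 (covers 1 new). Total picks: 4.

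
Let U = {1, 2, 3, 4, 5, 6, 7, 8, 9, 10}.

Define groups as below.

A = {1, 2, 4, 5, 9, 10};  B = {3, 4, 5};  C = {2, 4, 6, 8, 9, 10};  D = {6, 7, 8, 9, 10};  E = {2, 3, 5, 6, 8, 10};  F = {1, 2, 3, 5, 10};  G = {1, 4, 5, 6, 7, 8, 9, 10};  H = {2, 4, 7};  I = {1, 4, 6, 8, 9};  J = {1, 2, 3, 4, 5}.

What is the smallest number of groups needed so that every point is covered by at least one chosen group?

F and G together: F ∪ G = {1, 2, 3, 4, 5, 6, 7, 8, 9, 10} — every point is covered.
No single group has all 10 points (the largest, G, has 8), so 2 is optimal.

2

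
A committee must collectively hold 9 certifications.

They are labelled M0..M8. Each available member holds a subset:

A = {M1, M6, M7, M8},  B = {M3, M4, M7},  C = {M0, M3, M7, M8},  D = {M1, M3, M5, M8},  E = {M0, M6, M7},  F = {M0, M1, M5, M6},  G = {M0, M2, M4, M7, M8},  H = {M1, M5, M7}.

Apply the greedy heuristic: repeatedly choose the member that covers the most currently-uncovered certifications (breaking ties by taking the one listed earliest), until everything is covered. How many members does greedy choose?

Greedy: pick G (covers 5 new) → pick D (covers 3 new) → pick A (covers 1 new). Total picks: 3.

3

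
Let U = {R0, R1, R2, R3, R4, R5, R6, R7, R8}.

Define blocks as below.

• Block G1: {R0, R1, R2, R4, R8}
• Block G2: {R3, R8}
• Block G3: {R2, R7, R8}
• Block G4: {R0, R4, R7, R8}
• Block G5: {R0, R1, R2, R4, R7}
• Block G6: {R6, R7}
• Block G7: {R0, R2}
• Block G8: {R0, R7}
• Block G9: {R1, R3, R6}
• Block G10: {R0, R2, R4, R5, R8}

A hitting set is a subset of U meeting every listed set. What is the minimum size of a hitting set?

H = {R0, R6, R8} meets every block (each contains at least one member of H), and |H| = 3.
The blocks G2, G6, G7 are pairwise disjoint, so any hitting set needs a separate point for each — at least 3. Hence 3 is optimal.

3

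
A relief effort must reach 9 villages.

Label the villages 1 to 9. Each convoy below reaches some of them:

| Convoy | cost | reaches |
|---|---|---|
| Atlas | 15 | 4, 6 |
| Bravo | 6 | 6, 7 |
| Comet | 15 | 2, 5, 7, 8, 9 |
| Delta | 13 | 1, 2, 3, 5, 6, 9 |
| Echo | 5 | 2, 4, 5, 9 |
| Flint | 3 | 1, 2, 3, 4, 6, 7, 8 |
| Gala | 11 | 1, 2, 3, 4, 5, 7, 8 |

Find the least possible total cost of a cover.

Echo, Flint together cover every village (Echo ∪ Flint = {1, 2, 3, 4, 5, 6, 7, 8, 9}); total cost 5 + 3 = 8.
No covering selection has total cost below 8.

8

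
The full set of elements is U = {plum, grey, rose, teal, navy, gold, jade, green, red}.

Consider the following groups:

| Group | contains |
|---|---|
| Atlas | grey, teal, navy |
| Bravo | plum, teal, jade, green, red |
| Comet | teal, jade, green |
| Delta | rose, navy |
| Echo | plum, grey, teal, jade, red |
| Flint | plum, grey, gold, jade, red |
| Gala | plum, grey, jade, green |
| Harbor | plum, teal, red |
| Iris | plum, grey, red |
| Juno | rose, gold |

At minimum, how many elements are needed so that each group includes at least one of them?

3

H = {grey, rose, teal} meets every group (each contains at least one member of H), and |H| = 3.
The groups Comet, Iris, Juno are pairwise disjoint, so any hitting set needs a separate element for each — at least 3. Hence 3 is optimal.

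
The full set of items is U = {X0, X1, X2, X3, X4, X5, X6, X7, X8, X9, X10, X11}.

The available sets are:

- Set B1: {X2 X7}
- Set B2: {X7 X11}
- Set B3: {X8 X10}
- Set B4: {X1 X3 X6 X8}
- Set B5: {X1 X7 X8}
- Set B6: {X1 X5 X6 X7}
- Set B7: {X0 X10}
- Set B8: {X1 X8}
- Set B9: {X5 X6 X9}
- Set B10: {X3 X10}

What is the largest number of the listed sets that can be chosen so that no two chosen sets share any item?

B2, B8, B9, B10 are pairwise disjoint (B2={X7,X11}; B8={X1,X8}; B9={X5,X6,X9}; B10={X3,X10}).
Every remaining set overlaps one of these, and no 5 of the listed sets are pairwise disjoint, so 4 is the maximum.

4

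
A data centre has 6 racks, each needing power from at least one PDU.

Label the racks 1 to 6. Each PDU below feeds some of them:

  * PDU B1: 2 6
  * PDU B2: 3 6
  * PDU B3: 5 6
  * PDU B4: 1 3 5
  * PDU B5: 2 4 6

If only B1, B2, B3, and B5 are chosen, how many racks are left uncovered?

Union of B1, B2, B3, B5 = {2, 3, 4, 5, 6}.
Not covered: 1 — 1 rack.

1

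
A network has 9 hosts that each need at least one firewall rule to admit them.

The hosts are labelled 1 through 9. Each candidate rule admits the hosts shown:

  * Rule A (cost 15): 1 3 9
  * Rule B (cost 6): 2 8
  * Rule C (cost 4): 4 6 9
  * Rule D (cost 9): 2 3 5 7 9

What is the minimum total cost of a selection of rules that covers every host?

A, B, C, D together cover every host (A ∪ B ∪ C ∪ D = {1, 2, 3, 4, 5, 6, 7, 8, 9}); total cost 15 + 6 + 4 + 9 = 34.
No covering selection has total cost below 34.

34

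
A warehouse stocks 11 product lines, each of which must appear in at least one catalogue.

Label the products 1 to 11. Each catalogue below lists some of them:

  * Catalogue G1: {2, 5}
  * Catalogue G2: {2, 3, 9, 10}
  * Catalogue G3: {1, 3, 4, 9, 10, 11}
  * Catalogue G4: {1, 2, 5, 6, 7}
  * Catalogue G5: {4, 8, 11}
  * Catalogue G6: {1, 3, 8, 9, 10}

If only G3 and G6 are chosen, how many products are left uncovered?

Union of G3, G6 = {1, 3, 4, 8, 9, 10, 11}.
Not covered: 2, 5, 6, 7 — 4 products.

4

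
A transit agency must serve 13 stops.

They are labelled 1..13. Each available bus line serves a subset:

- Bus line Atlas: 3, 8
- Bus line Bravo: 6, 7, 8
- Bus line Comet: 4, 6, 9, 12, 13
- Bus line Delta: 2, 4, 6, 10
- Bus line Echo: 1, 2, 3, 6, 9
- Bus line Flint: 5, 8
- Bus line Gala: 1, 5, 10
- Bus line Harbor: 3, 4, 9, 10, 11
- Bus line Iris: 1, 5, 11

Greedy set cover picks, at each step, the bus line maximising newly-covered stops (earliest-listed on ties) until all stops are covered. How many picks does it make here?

5

Greedy: pick Comet (covers 5 new) → pick Echo (covers 3 new) → pick Bravo (covers 2 new) → pick Gala (covers 2 new) → pick Harbor (covers 1 new). Total picks: 5.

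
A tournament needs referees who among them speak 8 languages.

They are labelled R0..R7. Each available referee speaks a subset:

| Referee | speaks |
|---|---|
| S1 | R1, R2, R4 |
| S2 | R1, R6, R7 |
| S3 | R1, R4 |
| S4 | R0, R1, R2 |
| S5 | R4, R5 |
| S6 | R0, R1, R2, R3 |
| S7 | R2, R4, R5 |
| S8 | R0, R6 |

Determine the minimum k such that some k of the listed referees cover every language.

Take {S2, S6, S7}. Their union is {R0, R1, R2, R3, R4, R5, R6, R7}, which is all 8 languages.
Only S6 contains R3, so S6 is forced; the remaining 4 languages need at least 2 more referees (each remaining referee adds at most 2) — so at least 3 referees are needed, and 3 is optimal.

3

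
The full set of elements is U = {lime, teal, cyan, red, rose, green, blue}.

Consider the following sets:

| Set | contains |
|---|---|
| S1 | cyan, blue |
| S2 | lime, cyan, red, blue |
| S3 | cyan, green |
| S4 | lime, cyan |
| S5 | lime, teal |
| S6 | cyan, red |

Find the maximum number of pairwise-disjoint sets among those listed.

2

S1, S5 are pairwise disjoint (S1={cyan,blue}; S5={lime,teal}).
Every remaining set overlaps one of these, and no 3 of the listed sets are pairwise disjoint, so 2 is the maximum.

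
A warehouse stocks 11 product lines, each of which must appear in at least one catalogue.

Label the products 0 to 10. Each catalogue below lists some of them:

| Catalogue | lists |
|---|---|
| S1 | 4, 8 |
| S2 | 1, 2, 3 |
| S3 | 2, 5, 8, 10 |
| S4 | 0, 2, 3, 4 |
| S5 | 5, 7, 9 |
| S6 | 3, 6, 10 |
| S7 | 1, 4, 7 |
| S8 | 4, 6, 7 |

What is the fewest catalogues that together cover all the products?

S1 and S4 and S5 and S6 and S7 together: S1 ∪ S4 ∪ S5 ∪ S6 ∪ S7 = {0, 1, 2, 3, 4, 5, 6, 7, 8, 9, 10} — every product is covered.
No 4 of the 8 catalogues cover everything (all 70 combinations miss at least one product), so 5 is optimal.

5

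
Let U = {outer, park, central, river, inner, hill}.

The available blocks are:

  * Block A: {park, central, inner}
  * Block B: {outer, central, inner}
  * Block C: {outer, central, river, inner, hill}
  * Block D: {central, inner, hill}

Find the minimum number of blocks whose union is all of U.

2

A and C together: A ∪ C = {outer, park, central, river, inner, hill} — every element is covered.
No single block has all 6 elements (the largest, C, has 5), so 2 is optimal.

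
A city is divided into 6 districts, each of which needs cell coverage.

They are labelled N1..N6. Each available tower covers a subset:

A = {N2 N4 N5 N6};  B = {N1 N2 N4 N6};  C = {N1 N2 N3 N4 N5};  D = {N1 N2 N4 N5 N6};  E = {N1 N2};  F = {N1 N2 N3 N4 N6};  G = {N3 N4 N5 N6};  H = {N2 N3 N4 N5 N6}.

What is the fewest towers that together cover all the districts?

2

F and H together: F ∪ H = {N1, N2, N3, N4, N5, N6} — every district is covered.
No single tower has all 6 districts (the largest, C, has 5), so 2 is optimal.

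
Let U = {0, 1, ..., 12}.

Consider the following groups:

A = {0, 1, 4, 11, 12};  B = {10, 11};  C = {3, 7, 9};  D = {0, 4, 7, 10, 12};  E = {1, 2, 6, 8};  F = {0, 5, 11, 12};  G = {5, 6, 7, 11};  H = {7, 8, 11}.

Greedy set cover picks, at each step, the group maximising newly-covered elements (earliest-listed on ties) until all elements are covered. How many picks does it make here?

5

Greedy: pick A (covers 5 new) → pick C (covers 3 new) → pick E (covers 3 new) → pick B (covers 1 new) → pick F (covers 1 new). Total picks: 5.
(The true minimum cover uses only 4 groups, so greedy is not optimal here.)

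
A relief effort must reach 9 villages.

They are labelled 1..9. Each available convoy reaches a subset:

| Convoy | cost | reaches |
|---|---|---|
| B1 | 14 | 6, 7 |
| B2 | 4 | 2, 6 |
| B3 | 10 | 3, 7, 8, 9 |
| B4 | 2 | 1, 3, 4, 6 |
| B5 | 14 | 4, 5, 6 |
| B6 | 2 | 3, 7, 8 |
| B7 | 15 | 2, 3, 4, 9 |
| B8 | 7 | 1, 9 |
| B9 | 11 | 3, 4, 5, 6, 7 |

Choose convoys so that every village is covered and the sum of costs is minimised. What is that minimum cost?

24

B2, B6, B8, B9 together cover every village (B2 ∪ B6 ∪ B8 ∪ B9 = {1, 2, 3, 4, 5, 6, 7, 8, 9}); total cost 4 + 2 + 7 + 11 = 24.
The greedy pick B4, B6, B2, B8, B9 costs 26; no covering selection beats 24.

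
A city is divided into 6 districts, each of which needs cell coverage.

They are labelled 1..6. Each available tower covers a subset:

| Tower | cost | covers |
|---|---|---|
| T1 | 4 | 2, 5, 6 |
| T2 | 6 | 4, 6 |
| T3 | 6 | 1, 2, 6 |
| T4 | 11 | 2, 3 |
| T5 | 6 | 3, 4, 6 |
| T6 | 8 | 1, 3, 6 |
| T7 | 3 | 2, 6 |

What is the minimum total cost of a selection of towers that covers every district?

16

T1, T3, T5 together cover every district (T1 ∪ T3 ∪ T5 = {1, 2, 3, 4, 5, 6}); total cost 4 + 6 + 6 = 16.
No covering selection has total cost below 16.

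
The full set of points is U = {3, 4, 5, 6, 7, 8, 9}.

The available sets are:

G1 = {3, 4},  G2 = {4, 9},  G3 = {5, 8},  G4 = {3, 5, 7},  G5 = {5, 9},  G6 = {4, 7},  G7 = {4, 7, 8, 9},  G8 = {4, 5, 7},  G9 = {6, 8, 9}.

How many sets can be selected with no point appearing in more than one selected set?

2

G5, G6 are pairwise disjoint (G5={5,9}; G6={4,7}).
Every remaining set overlaps one of these, and no 3 of the listed sets are pairwise disjoint, so 2 is the maximum.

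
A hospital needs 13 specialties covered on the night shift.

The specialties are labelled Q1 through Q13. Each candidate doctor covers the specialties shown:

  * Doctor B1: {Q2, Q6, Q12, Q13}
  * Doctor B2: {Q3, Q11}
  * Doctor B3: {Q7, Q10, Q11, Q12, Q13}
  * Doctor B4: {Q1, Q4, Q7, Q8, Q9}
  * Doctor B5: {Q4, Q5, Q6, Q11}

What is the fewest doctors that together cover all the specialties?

B1 and B2 and B3 and B4 and B5 together: B1 ∪ B2 ∪ B3 ∪ B4 ∪ B5 = {Q1, Q2, Q3, Q4, Q5, Q6, Q7, Q8, Q9, Q10, Q11, Q12, Q13} — every specialty is covered.
No 4 of the 5 doctors cover everything (all 5 combinations miss at least one specialty), so 5 is optimal.

5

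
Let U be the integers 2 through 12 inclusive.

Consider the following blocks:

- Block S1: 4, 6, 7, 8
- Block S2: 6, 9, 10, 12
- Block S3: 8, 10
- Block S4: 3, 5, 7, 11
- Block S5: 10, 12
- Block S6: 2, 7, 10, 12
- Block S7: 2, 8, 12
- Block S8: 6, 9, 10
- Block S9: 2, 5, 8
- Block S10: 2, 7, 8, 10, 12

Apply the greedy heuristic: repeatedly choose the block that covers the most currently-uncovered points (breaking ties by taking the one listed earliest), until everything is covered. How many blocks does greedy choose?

4

Greedy: pick S10 (covers 5 new) → pick S4 (covers 3 new) → pick S1 (covers 2 new) → pick S2 (covers 1 new). Total picks: 4.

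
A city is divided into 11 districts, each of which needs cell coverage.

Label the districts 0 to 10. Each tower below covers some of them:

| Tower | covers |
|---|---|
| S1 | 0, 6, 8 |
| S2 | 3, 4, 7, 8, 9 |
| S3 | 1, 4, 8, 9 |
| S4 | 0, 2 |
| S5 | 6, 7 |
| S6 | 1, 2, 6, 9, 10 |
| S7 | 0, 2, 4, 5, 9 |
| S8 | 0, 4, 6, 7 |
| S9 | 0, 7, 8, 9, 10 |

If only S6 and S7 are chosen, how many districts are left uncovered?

3

Union of S6, S7 = {0, 1, 2, 4, 5, 6, 9, 10}.
Not covered: 3, 7, 8 — 3 districts.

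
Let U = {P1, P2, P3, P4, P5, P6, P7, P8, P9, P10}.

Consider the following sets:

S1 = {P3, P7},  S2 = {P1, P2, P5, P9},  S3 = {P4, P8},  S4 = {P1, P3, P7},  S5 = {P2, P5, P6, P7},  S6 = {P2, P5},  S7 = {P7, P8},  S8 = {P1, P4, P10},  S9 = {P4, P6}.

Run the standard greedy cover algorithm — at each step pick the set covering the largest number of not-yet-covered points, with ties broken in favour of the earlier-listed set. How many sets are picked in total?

5

Greedy: pick S2 (covers 4 new) → pick S1 (covers 2 new) → pick S3 (covers 2 new) → pick S5 (covers 1 new) → pick S8 (covers 1 new). Total picks: 5.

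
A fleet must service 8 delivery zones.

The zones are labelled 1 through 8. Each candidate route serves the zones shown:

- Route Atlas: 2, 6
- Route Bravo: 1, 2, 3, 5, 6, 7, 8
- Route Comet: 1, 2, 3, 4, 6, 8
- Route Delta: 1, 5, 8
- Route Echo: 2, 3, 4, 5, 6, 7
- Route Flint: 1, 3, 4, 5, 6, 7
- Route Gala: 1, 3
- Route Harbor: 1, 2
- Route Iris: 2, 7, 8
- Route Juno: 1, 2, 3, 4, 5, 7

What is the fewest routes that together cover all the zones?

2

Take {Delta, Echo}. Their union is {1, 2, 3, 4, 5, 6, 7, 8}, which is all 8 zones.
No single route has all 8 zones (the largest, Bravo, has 7), so 2 is optimal.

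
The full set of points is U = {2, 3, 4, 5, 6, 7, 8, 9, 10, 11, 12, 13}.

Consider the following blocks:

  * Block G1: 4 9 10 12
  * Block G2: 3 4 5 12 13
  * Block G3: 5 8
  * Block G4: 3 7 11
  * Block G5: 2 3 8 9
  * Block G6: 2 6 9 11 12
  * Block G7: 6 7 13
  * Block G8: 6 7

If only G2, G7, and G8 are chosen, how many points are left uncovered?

Union of G2, G7, G8 = {3, 4, 5, 6, 7, 12, 13}.
Not covered: 2, 8, 9, 10, 11 — 5 points.

5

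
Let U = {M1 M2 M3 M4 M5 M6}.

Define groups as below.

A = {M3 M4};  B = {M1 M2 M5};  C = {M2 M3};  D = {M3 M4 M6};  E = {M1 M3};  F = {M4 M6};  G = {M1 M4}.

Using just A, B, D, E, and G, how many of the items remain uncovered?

0

Union of A, B, D, E, G = {M1, M2, M3, M4, M5, M6} — that's every item, so 0 are uncovered.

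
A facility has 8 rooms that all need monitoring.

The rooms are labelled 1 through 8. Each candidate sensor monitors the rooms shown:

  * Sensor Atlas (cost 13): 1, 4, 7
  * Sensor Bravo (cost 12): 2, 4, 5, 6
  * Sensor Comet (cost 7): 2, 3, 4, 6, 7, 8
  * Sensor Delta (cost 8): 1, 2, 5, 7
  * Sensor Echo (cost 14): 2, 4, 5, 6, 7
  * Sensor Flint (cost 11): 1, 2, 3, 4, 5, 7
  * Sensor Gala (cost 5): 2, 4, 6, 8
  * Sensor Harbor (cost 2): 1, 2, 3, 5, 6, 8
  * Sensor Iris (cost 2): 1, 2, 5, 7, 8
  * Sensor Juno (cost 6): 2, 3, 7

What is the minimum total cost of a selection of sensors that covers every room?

9

Gala, Harbor, Iris together cover every room (Gala ∪ Harbor ∪ Iris = {1, 2, 3, 4, 5, 6, 7, 8}); total cost 5 + 2 + 2 = 9.
No covering selection has total cost below 9.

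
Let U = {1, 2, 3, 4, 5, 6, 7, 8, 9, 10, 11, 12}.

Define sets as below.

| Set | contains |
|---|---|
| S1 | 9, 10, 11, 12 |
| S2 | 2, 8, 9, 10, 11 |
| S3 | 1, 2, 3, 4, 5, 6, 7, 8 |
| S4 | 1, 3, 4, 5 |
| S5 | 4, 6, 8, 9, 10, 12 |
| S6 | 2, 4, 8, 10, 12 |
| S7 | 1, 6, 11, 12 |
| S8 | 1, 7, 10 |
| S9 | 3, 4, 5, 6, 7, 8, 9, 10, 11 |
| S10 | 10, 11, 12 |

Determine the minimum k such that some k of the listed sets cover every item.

2

S1 and S3 together: S1 ∪ S3 = {1, 2, 3, 4, 5, 6, 7, 8, 9, 10, 11, 12} — every item is covered.
No single set has all 12 items (the largest, S9, has 9), so 2 is optimal.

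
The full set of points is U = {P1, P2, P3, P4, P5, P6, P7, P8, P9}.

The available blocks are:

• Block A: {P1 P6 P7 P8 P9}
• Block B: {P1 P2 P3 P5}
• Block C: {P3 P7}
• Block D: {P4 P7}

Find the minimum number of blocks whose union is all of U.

3

A and B and D together: A ∪ B ∪ D = {P1, P2, P3, P4, P5, P6, P7, P8, P9} — every point is covered.
Only B contains P2, so B is forced; the remaining 5 points need at least 2 more blocks (each remaining block adds at most 4) — so at least 3 blocks are needed, and 3 is optimal.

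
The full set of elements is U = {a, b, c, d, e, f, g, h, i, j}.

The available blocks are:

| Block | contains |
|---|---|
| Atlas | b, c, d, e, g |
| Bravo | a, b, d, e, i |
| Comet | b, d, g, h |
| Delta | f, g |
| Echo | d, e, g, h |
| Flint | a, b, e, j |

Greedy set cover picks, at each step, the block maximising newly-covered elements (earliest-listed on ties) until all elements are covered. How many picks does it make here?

Greedy: pick Atlas (covers 5 new) → pick Bravo (covers 2 new) → pick Comet (covers 1 new) → pick Delta (covers 1 new) → pick Flint (covers 1 new). Total picks: 5.

5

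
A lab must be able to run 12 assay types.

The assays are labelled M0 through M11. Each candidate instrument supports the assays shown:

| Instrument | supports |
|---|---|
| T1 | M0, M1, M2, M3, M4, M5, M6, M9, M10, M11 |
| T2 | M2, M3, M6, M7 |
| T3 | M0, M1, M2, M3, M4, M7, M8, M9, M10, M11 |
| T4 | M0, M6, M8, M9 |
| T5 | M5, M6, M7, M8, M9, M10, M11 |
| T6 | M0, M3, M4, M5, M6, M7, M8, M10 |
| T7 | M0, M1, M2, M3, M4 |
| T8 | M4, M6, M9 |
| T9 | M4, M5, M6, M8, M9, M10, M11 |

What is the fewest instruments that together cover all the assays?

Take {T3, T6}. Their union is {M0, M1, M2, M3, M4, M5, M6, M7, M8, M9, M10, M11}, which is all 12 assays.
No single instrument has all 12 assays (the largest, T1, has 10), so 2 is optimal.

2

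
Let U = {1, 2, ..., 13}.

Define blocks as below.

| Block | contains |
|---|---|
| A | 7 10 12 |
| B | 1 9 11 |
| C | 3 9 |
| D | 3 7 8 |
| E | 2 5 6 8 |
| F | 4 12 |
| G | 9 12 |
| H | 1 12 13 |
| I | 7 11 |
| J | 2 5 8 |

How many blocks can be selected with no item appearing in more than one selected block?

C, E, F, I are pairwise disjoint (C={3,9}; E={2,5,6,8}; F={4,12}; I={7,11}).
Every remaining block overlaps one of these, and no 5 of the listed blocks are pairwise disjoint, so 4 is the maximum.

4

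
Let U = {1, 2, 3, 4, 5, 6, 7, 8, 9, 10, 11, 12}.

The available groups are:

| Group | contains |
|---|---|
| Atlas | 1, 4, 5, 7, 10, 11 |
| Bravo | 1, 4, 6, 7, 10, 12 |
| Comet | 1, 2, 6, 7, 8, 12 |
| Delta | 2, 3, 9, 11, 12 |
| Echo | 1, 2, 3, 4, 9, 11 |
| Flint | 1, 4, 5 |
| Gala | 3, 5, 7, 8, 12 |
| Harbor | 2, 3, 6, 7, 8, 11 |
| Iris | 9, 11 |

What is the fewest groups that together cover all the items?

3

Atlas, Delta, and Harbor cover everything between them: the union {1, 2, 3, 4, 5, 6, 7, 8, 9, 10, 11, 12} is all of U.
No 2 of the 9 groups cover everything (all 36 combinations miss at least one item), so 3 is optimal.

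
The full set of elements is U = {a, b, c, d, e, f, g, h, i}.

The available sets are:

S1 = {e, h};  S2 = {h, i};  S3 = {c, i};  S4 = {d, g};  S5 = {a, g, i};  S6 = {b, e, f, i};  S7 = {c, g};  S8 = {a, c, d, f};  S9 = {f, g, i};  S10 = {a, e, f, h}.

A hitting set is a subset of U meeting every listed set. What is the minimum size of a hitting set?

Take T = {d, e, g, i}. Each listed set contains at least one of these, so T is a hitting set of size 4.
No choice of 3 elements meets every set, so 4 is the minimum.

4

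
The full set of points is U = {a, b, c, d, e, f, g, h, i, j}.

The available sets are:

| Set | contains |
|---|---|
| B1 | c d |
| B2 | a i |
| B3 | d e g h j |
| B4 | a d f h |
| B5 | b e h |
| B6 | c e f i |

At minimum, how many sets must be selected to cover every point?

4

Take {B3, B4, B5, B6}. Their union is {a, b, c, d, e, f, g, h, i, j}, which is all 10 points.
Only B5 contains b, so B5 is forced; the remaining 7 points need at least 3 more sets (each remaining set adds at most 3) — so at least 4 sets are needed, and 4 is optimal.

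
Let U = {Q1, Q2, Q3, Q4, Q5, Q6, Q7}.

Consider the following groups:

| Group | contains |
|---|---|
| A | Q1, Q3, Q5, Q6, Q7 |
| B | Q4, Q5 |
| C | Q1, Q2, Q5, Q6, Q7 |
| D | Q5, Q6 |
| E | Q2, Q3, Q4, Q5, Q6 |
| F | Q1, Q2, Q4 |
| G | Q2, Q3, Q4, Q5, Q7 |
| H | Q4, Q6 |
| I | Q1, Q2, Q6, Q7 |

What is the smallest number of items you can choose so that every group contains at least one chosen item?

2

Take T = {Q4, Q6}. Each listed group contains at least one of these, so T is a hitting set of size 2.
The groups D, F are pairwise disjoint, so any hitting set needs a separate item for each — at least 2. Hence 2 is optimal.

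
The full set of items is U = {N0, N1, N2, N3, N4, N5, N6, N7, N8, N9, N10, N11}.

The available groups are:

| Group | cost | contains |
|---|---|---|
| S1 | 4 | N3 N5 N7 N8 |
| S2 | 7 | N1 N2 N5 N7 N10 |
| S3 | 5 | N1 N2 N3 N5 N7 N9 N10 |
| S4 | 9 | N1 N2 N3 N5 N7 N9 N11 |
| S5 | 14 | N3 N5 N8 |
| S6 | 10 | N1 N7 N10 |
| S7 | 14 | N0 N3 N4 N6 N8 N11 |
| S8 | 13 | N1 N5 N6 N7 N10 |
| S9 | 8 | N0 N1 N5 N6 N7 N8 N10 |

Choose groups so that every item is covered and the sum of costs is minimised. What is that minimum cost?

19

S3, S7 together cover every item (S3 ∪ S7 = {N0, N1, N2, N3, N4, N5, N6, N7, N8, N9, N10, N11}); total cost 5 + 14 = 19.
The greedy pick S3, S9, S7 costs 27; no covering selection beats 19.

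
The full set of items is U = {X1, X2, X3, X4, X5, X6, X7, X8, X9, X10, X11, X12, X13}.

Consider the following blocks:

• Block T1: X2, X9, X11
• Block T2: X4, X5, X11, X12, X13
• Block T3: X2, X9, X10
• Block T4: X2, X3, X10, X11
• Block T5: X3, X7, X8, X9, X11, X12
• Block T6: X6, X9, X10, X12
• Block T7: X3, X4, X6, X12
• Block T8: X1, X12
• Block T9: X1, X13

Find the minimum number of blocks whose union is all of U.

5

Take {T2, T4, T5, T6, T9}. Their union is {X1, X2, X3, X4, X5, X6, X7, X8, X9, X10, X11, X12, X13}, which is all 13 items.
No 4 of the 9 blocks cover everything (all 126 combinations miss at least one item), so 5 is optimal.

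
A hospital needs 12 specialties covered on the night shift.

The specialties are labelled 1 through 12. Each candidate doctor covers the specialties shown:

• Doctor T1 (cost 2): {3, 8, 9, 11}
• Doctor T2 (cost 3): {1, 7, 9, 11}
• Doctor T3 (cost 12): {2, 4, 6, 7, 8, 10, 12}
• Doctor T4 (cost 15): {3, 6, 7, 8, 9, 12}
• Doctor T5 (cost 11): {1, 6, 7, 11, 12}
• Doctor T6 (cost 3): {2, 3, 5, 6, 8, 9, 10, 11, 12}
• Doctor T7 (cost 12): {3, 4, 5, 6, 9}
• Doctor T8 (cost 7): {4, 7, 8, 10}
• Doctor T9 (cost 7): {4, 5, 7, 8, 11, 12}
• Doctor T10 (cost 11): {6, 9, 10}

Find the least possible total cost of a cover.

T2, T6, T9 together cover every specialty (T2 ∪ T6 ∪ T9 = {1, 2, 3, 4, 5, 6, 7, 8, 9, 10, 11, 12}); total cost 3 + 3 + 7 = 13.
No covering selection has total cost below 13.

13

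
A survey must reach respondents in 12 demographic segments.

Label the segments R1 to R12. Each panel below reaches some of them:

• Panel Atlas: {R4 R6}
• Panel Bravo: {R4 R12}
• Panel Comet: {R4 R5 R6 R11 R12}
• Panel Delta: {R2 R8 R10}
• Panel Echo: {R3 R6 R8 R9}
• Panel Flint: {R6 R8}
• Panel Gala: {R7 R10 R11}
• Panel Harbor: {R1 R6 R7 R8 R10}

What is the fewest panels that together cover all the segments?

Take {Comet, Delta, Echo, Harbor}. Their union is {R1, R2, R3, R4, R5, R6, R7, R8, R9, R10, R11, R12}, which is all 12 segments.
No 3 of the 8 panels cover everything (all 56 combinations miss at least one segment), so 4 is optimal.

4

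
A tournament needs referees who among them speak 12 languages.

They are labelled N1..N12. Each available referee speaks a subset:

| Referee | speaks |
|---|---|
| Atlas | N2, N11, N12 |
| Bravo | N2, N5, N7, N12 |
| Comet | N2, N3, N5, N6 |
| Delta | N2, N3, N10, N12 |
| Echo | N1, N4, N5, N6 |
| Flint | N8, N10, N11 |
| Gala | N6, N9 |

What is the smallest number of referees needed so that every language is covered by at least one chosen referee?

Bravo and Delta and Echo and Flint and Gala together: Bravo ∪ Delta ∪ Echo ∪ Flint ∪ Gala = {N1, N2, N3, N4, N5, N6, N7, N8, N9, N10, N11, N12} — every language is covered.
No 4 of the 7 referees cover everything (all 35 combinations miss at least one language), so 5 is optimal.

5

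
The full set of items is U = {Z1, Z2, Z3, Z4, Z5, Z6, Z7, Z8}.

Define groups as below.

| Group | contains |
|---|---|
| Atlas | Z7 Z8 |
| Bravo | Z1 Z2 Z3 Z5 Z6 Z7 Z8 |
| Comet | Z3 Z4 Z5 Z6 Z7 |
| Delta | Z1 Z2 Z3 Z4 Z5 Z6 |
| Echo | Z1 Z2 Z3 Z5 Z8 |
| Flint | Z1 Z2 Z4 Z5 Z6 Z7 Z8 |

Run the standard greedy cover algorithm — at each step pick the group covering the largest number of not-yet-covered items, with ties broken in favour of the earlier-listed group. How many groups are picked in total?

2

Greedy: pick Bravo (covers 7 new) → pick Comet (covers 1 new). Total picks: 2.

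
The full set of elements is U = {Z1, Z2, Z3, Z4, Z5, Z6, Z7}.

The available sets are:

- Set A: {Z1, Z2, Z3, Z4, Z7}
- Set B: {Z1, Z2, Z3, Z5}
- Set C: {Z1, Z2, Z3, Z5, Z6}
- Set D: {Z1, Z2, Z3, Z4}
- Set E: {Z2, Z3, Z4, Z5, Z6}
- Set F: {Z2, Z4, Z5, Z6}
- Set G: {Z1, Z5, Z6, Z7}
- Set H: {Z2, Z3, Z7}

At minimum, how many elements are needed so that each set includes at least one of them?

2

T = {Z3, Z5} meets every set (each contains at least one member of T), and |T| = 2.
No single element lies in every set, so at least 2 are needed and 2 is optimal.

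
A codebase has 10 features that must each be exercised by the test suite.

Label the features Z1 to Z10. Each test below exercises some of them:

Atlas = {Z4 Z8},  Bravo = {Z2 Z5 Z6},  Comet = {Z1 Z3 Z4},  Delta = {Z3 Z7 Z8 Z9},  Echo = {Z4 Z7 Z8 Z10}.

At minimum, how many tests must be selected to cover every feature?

Take {Bravo, Comet, Delta, Echo}. Their union is {Z1, Z2, Z3, Z4, Z5, Z6, Z7, Z8, Z9, Z10}, which is all 10 features.
Only Comet contains Z1, so Comet is forced; the remaining 7 features need at least 3 more tests (each remaining test adds at most 3) — so at least 4 tests are needed, and 4 is optimal.

4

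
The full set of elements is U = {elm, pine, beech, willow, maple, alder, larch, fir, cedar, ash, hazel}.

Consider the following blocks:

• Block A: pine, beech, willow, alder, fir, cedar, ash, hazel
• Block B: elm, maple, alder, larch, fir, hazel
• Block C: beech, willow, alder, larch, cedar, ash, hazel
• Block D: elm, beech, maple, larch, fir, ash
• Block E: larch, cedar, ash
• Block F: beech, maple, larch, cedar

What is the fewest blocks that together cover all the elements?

A and B cover everything between them: the union {elm, pine, beech, willow, maple, alder, larch, fir, cedar, ash, hazel} is all of U.
No single block has all 11 elements (the largest, A, has 8), so 2 is optimal.

2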